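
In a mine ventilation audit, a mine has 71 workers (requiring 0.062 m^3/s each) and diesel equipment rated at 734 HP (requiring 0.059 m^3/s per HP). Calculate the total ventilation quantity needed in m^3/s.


47.708 m^3/s

Airflow for workers:
Q_people = 71 * 0.062 = 4.402 m^3/s
Airflow for diesel equipment:
Q_diesel = 734 * 0.059 = 43.306 m^3/s
Total ventilation:
Q_total = 4.402 + 43.306
= 47.708 m^3/s


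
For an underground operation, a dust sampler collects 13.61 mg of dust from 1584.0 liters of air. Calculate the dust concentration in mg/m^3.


8.5922 mg/m^3

Convert liters to m^3: 1 m^3 = 1000 L
Concentration = mass / volume * 1000
= 13.61 / 1584.0 * 1000
= 0.008592171717 * 1000
= 8.5922 mg/m^3


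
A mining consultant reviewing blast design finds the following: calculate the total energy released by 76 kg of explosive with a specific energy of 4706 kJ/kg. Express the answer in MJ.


357.656 MJ

Energy = mass * specific_energy / 1000
= 76 * 4706 / 1000
= 357656 / 1000
= 357.656 MJ


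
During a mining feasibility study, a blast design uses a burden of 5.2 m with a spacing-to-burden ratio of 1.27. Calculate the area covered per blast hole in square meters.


First, find the spacing:
Spacing = burden * ratio = 5.2 * 1.27
= 6.604 m
Then, calculate the area:
Area = burden * spacing = 5.2 * 6.604
= 34.3408 m^2

34.3408 m^2


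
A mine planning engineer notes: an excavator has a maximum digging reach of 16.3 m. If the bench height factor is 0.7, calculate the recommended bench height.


11.41 m

Bench height = reach * factor
= 16.3 * 0.7
= 11.41 m


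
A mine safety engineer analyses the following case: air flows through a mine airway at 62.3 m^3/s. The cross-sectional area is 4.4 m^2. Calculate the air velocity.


Velocity = flow rate / cross-sectional area
= 62.3 / 4.4
= 14.1591 m/s

14.1591 m/s


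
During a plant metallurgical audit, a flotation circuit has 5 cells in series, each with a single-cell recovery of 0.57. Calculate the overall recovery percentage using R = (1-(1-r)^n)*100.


98.5299%

Complement of single-cell recovery:
1 - r = 1 - 0.57 = 0.43
Raise to power n:
(1 - r)^5 = 0.43^5 = 0.0147008443
Overall recovery:
R = (1 - 0.0147008443) * 100
= 98.5299%


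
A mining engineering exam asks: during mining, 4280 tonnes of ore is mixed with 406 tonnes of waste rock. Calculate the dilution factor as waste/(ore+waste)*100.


Total material = ore + waste
= 4280 + 406 = 4686 tonnes
Dilution = waste / total * 100
= 406 / 4686 * 100
= 0.08664105847 * 100
= 8.6641%

8.6641%


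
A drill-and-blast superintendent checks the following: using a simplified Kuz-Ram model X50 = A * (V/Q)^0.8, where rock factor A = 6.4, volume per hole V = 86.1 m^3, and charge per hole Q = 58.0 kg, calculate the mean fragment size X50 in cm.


Compute V/Q:
V/Q = 86.1 / 58.0 = 1.484482759
Raise to the power 0.8:
(V/Q)^0.8 = 1.484482759^0.8 = 1.37170312
Multiply by A:
X50 = 6.4 * 1.37170312
= 8.7789 cm

8.7789 cm


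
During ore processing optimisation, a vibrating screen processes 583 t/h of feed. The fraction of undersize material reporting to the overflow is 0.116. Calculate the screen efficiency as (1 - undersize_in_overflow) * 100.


88.4%

Screen efficiency = (1 - fraction of undersize in overflow) * 100
= (1 - 0.116) * 100
= 0.884 * 100
= 88.4%


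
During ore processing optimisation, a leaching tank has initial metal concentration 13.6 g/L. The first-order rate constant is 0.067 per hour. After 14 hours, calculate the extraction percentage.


60.859%

Compute the exponent:
-k * t = -0.067 * 14 = -0.938
Remaining concentration:
C = 13.6 * exp(-0.938)
= 13.6 * 0.3914098728
= 5.32317427 g/L
Extracted = 13.6 - 5.32317427 = 8.27682573 g/L
Extraction % = 8.27682573 / 13.6 * 100
= 60.859%


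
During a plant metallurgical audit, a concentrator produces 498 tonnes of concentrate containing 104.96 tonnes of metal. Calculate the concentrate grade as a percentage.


Grade = (metal in concentrate / concentrate mass) * 100
= (104.96 / 498) * 100
= 0.2107630522 * 100
= 21.0763%

21.0763%


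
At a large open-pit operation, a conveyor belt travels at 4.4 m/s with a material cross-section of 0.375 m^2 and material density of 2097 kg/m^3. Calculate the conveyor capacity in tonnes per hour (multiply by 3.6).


12456.18 t/h

Volumetric flow = speed * area
= 4.4 * 0.375 = 1.65 m^3/s
Mass flow = volumetric * density
= 1.65 * 2097 = 3460.05 kg/s
Convert to t/h: multiply by 3.6
Capacity = 3460.05 * 3.6
= 12456.18 t/h


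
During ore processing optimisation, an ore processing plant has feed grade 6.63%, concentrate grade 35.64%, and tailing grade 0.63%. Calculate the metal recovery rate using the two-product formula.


Using the two-product formula:
R = 100 * c * (f - t) / (f * (c - t))
Numerator = 100 * 35.64 * (6.63 - 0.63)
= 100 * 35.64 * 6.0
= 21384.0
Denominator = 6.63 * (35.64 - 0.63)
= 6.63 * 35.01
= 232.1163
R = 21384.0 / 232.1163
= 92.1262%

92.1262%


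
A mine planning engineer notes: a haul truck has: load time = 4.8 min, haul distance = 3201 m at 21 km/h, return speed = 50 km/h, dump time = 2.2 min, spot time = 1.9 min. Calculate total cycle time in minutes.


21.8869 min

Convert haul speed to m/min: 21 * 1000/60 = 350 m/min
Haul time = 3201 / 350 = 9.145714286 min
Convert return speed to m/min: 50 * 1000/60 = 833.3333333 m/min
Return time = 3201 / 833.3333333 = 3.8412 min
Total cycle time:
= 4.8 + 9.145714286 + 2.2 + 3.8412 + 1.9
= 21.8869 min


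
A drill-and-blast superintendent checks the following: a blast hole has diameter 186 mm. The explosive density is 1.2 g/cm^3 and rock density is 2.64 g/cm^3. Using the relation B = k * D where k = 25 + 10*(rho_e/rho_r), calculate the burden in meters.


First, compute k:
rho_e / rho_r = 1.2 / 2.64 = 0.4545454545
k = 25 + 10 * 0.4545454545 = 29.54545455
Then, compute burden:
B = k * D / 1000 = 29.54545455 * 186 / 1000
= 5495.454545 / 1000
= 5.4955 m

5.4955 m


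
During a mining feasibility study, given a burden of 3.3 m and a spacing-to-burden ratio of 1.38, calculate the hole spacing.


4.554 m

Spacing = burden * ratio
= 3.3 * 1.38
= 4.554 m


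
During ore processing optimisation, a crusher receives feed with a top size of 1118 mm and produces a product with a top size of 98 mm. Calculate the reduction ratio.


11.4082

Reduction ratio = feed size / product size
= 1118 / 98
= 11.4082


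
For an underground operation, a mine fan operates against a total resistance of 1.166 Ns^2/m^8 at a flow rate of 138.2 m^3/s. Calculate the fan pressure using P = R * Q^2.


22269.7138 Pa

Compute Q^2:
Q^2 = 138.2^2 = 19099.24
Compute pressure:
P = R * Q^2 = 1.166 * 19099.24
= 22269.7138 Pa


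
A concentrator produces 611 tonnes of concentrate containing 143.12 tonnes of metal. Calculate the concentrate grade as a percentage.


23.4239%

Grade = (metal in concentrate / concentrate mass) * 100
= (143.12 / 611) * 100
= 0.2342389525 * 100
= 23.4239%


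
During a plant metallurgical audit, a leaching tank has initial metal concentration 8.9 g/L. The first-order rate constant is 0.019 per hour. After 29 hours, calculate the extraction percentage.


42.3627%

Compute the exponent:
-k * t = -0.019 * 29 = -0.551
Remaining concentration:
C = 8.9 * exp(-0.551)
= 8.9 * 0.5763731489
= 5.129721026 g/L
Extracted = 8.9 - 5.129721026 = 3.770278974 g/L
Extraction % = 3.770278974 / 8.9 * 100
= 42.3627%


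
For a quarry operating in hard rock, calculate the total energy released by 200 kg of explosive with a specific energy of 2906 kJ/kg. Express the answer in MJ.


Energy = mass * specific_energy / 1000
= 200 * 2906 / 1000
= 581200 / 1000
= 581.2 MJ

581.2 MJ


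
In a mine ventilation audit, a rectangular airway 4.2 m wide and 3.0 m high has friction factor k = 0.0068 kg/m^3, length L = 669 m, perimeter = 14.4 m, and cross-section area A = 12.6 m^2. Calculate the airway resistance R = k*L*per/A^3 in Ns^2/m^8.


0.0327 Ns^2/m^8

Compute the numerator:
k * L * per = 0.0068 * 669 * 14.4
= 65.50848
Compute the denominator:
A^3 = 12.6^3 = 2000.376
Resistance:
R = 65.50848 / 2000.376
= 0.0327 Ns^2/m^8


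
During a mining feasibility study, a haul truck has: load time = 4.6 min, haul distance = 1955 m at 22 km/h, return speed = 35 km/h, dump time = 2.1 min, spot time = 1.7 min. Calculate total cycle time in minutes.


Convert haul speed to m/min: 22 * 1000/60 = 366.6666667 m/min
Haul time = 1955 / 366.6666667 = 5.331818182 min
Convert return speed to m/min: 35 * 1000/60 = 583.3333333 m/min
Return time = 1955 / 583.3333333 = 3.351428571 min
Total cycle time:
= 4.6 + 5.331818182 + 2.1 + 3.351428571 + 1.7
= 17.0832 min

17.0832 min


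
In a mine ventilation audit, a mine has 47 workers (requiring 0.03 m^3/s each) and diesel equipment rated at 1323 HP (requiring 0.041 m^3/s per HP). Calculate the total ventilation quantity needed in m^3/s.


Airflow for workers:
Q_people = 47 * 0.03 = 1.41 m^3/s
Airflow for diesel equipment:
Q_diesel = 1323 * 0.041 = 54.243 m^3/s
Total ventilation:
Q_total = 1.41 + 54.243
= 55.653 m^3/s

55.653 m^3/s


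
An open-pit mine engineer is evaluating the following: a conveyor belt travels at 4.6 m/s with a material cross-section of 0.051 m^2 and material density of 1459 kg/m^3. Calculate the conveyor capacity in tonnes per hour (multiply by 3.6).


1232.213 t/h

Volumetric flow = speed * area
= 4.6 * 0.051 = 0.2346 m^3/s
Mass flow = volumetric * density
= 0.2346 * 1459 = 342.2814 kg/s
Convert to t/h: multiply by 3.6
Capacity = 342.2814 * 3.6
= 1232.213 t/h


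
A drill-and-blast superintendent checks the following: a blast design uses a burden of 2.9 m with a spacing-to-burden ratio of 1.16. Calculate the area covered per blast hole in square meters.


9.7556 m^2

First, find the spacing:
Spacing = burden * ratio = 2.9 * 1.16
= 3.364 m
Then, calculate the area:
Area = burden * spacing = 2.9 * 3.364
= 9.7556 m^2


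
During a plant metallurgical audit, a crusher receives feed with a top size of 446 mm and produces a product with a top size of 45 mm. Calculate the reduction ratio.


9.9111

Reduction ratio = feed size / product size
= 446 / 45
= 9.9111


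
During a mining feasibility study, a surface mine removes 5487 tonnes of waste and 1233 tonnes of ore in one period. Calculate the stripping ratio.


4.4501

Stripping ratio = waste tonnage / ore tonnage
= 5487 / 1233
= 4.4501


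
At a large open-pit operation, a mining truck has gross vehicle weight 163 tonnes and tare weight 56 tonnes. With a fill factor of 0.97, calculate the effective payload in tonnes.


103.79 tonnes

Maximum payload = gross - tare
= 163 - 56 = 107 tonnes
Effective payload = max payload * fill factor
= 107 * 0.97
= 103.79 tonnes


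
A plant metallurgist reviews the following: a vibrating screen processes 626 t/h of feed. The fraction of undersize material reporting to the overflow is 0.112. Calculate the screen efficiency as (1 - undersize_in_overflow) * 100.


88.8%

Screen efficiency = (1 - fraction of undersize in overflow) * 100
= (1 - 0.112) * 100
= 0.888 * 100
= 88.8%


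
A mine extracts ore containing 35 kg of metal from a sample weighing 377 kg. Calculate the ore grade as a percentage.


9.2838%

Ore grade = (metal mass / ore mass) * 100
= (35 / 377) * 100
= 0.09283819629 * 100
= 9.2838%


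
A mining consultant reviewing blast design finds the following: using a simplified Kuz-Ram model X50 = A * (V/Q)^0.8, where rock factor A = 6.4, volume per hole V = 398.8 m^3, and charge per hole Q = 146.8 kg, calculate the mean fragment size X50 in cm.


Compute V/Q:
V/Q = 398.8 / 146.8 = 2.716621253
Raise to the power 0.8:
(V/Q)^0.8 = 2.716621253^0.8 = 2.224453211
Multiply by A:
X50 = 6.4 * 2.224453211
= 14.2365 cm

14.2365 cm


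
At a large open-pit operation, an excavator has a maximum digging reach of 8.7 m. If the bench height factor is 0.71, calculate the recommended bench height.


Bench height = reach * factor
= 8.7 * 0.71
= 6.177 m

6.177 m


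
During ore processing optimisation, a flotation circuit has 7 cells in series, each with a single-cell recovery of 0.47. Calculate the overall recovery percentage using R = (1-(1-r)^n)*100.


98.8253%

Complement of single-cell recovery:
1 - r = 1 - 0.47 = 0.53
Raise to power n:
(1 - r)^7 = 0.53^7 = 0.0117471114
Overall recovery:
R = (1 - 0.0117471114) * 100
= 98.8253%


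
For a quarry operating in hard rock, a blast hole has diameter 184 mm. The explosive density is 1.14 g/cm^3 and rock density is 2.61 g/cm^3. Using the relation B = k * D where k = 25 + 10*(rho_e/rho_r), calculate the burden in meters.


5.4037 m

First, compute k:
rho_e / rho_r = 1.14 / 2.61 = 0.4367816092
k = 25 + 10 * 0.4367816092 = 29.36781609
Then, compute burden:
B = k * D / 1000 = 29.36781609 * 184 / 1000
= 5403.678161 / 1000
= 5.4037 m


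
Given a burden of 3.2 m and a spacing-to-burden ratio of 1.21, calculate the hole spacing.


3.872 m

Spacing = burden * ratio
= 3.2 * 1.21
= 3.872 m


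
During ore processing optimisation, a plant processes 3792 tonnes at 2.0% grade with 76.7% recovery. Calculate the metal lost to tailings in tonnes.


17.6707 tonnes

Total metal in feed:
= 3792 * 2.0 / 100 = 75.84 tonnes
Metal recovered:
= 75.84 * 76.7 / 100 = 58.16928 tonnes
Metal lost to tailings:
= 75.84 - 58.16928
= 17.6707 tonnes


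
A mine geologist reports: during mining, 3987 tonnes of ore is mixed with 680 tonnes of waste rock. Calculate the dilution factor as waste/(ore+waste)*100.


Total material = ore + waste
= 3987 + 680 = 4667 tonnes
Dilution = waste / total * 100
= 680 / 4667 * 100
= 0.1457038783 * 100
= 14.5704%

14.5704%


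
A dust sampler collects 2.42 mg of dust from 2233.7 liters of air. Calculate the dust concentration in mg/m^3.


Convert liters to m^3: 1 m^3 = 1000 L
Concentration = mass / volume * 1000
= 2.42 / 2233.7 * 1000
= 0.001083404217 * 1000
= 1.0834 mg/m^3

1.0834 mg/m^3


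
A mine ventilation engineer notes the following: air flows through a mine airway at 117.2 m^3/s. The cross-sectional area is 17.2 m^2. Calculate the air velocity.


6.814 m/s

Velocity = flow rate / cross-sectional area
= 117.2 / 17.2
= 6.814 m/s


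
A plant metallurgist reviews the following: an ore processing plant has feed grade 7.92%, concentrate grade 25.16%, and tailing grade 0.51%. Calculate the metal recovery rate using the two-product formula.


95.4963%

Using the two-product formula:
R = 100 * c * (f - t) / (f * (c - t))
Numerator = 100 * 25.16 * (7.92 - 0.51)
= 100 * 25.16 * 7.41
= 18643.56
Denominator = 7.92 * (25.16 - 0.51)
= 7.92 * 24.65
= 195.228
R = 18643.56 / 195.228
= 95.4963%


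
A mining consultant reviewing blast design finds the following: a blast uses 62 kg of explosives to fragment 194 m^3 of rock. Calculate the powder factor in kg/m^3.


Powder factor = explosive mass / rock volume
= 62 / 194
= 0.3196 kg/m^3

0.3196 kg/m^3


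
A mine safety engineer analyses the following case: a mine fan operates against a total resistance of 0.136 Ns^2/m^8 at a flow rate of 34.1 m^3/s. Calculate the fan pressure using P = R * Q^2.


158.1422 Pa

Compute Q^2:
Q^2 = 34.1^2 = 1162.81
Compute pressure:
P = R * Q^2 = 0.136 * 1162.81
= 158.1422 Pa


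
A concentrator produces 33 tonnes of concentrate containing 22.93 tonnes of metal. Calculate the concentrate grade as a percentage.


Grade = (metal in concentrate / concentrate mass) * 100
= (22.93 / 33) * 100
= 0.6948484848 * 100
= 69.4848%

69.4848%


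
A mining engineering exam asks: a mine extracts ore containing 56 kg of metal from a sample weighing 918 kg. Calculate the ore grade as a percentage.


Ore grade = (metal mass / ore mass) * 100
= (56 / 918) * 100
= 0.06100217865 * 100
= 6.1002%

6.1002%


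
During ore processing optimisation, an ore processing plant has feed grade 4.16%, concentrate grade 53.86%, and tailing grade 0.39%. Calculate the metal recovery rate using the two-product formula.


91.286%

Using the two-product formula:
R = 100 * c * (f - t) / (f * (c - t))
Numerator = 100 * 53.86 * (4.16 - 0.39)
= 100 * 53.86 * 3.77
= 20305.22
Denominator = 4.16 * (53.86 - 0.39)
= 4.16 * 53.47
= 222.4352
R = 20305.22 / 222.4352
= 91.286%


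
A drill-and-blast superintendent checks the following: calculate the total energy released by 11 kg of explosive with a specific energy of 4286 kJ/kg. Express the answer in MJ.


Energy = mass * specific_energy / 1000
= 11 * 4286 / 1000
= 47146 / 1000
= 47.146 MJ

47.146 MJ


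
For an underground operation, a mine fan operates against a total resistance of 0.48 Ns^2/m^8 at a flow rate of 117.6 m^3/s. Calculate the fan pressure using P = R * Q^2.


6638.2848 Pa

Compute Q^2:
Q^2 = 117.6^2 = 13829.76
Compute pressure:
P = R * Q^2 = 0.48 * 13829.76
= 6638.2848 Pa


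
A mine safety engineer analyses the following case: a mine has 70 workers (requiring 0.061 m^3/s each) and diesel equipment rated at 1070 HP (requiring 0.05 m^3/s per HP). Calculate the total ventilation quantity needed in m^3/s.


57.77 m^3/s

Airflow for workers:
Q_people = 70 * 0.061 = 4.27 m^3/s
Airflow for diesel equipment:
Q_diesel = 1070 * 0.05 = 53.5 m^3/s
Total ventilation:
Q_total = 4.27 + 53.5
= 57.77 m^3/s


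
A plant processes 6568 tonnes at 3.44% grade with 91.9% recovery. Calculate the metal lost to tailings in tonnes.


18.3011 tonnes

Total metal in feed:
= 6568 * 3.44 / 100 = 225.9392 tonnes
Metal recovered:
= 225.9392 * 91.9 / 100 = 207.6381248 tonnes
Metal lost to tailings:
= 225.9392 - 207.6381248
= 18.3011 tonnes


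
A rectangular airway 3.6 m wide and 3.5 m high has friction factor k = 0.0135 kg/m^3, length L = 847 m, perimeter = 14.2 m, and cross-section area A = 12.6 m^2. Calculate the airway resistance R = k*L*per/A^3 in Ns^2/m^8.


0.0812 Ns^2/m^8

Compute the numerator:
k * L * per = 0.0135 * 847 * 14.2
= 162.3699
Compute the denominator:
A^3 = 12.6^3 = 2000.376
Resistance:
R = 162.3699 / 2000.376
= 0.0812 Ns^2/m^8


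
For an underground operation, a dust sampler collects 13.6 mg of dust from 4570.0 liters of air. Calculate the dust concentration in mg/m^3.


2.9759 mg/m^3

Convert liters to m^3: 1 m^3 = 1000 L
Concentration = mass / volume * 1000
= 13.6 / 4570.0 * 1000
= 0.002975929978 * 1000
= 2.9759 mg/m^3


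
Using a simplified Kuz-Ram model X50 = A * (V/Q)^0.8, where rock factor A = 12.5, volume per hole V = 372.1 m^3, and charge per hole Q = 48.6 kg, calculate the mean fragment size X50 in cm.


Compute V/Q:
V/Q = 372.1 / 48.6 = 7.656378601
Raise to the power 0.8:
(V/Q)^0.8 = 7.656378601^0.8 = 5.095874463
Multiply by A:
X50 = 12.5 * 5.095874463
= 63.6984 cm

63.6984 cm


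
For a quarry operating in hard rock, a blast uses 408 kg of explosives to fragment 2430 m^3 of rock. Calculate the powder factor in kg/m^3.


Powder factor = explosive mass / rock volume
= 408 / 2430
= 0.1679 kg/m^3

0.1679 kg/m^3


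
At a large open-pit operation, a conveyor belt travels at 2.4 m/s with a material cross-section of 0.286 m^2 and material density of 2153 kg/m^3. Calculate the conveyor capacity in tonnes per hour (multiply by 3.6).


5320.1491 t/h

Volumetric flow = speed * area
= 2.4 * 0.286 = 0.6864 m^3/s
Mass flow = volumetric * density
= 0.6864 * 2153 = 1477.8192 kg/s
Convert to t/h: multiply by 3.6
Capacity = 1477.8192 * 3.6
= 5320.1491 t/h


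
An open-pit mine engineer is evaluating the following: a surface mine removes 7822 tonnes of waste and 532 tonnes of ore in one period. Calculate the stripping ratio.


Stripping ratio = waste tonnage / ore tonnage
= 7822 / 532
= 14.703

14.703


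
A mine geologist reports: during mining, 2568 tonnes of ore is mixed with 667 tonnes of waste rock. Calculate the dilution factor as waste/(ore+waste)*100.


Total material = ore + waste
= 2568 + 667 = 3235 tonnes
Dilution = waste / total * 100
= 667 / 3235 * 100
= 0.2061823802 * 100
= 20.6182%

20.6182%


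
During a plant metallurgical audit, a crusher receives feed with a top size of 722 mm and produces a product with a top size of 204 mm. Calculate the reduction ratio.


3.5392

Reduction ratio = feed size / product size
= 722 / 204
= 3.5392


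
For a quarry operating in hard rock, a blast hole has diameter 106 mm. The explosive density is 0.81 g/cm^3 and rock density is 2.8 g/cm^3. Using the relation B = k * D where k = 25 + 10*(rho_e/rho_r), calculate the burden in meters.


First, compute k:
rho_e / rho_r = 0.81 / 2.8 = 0.2892857143
k = 25 + 10 * 0.2892857143 = 27.89285714
Then, compute burden:
B = k * D / 1000 = 27.89285714 * 106 / 1000
= 2956.642857 / 1000
= 2.9566 m

2.9566 m


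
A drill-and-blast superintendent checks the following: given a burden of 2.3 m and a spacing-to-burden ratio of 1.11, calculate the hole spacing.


Spacing = burden * ratio
= 2.3 * 1.11
= 2.553 m

2.553 m


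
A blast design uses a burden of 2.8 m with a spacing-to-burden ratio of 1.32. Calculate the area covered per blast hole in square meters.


10.3488 m^2

First, find the spacing:
Spacing = burden * ratio = 2.8 * 1.32
= 3.696 m
Then, calculate the area:
Area = burden * spacing = 2.8 * 3.696
= 10.3488 m^2


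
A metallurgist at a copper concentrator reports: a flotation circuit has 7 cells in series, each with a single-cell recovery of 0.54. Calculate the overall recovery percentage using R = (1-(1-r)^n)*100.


Complement of single-cell recovery:
1 - r = 1 - 0.54 = 0.46
Raise to power n:
(1 - r)^7 = 0.46^7 = 0.004358176572
Overall recovery:
R = (1 - 0.004358176572) * 100
= 99.5642%

99.5642%


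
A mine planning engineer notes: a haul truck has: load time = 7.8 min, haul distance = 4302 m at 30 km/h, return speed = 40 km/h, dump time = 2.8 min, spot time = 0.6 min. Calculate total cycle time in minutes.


Convert haul speed to m/min: 30 * 1000/60 = 500 m/min
Haul time = 4302 / 500 = 8.604 min
Convert return speed to m/min: 40 * 1000/60 = 666.6666667 m/min
Return time = 4302 / 666.6666667 = 6.453 min
Total cycle time:
= 7.8 + 8.604 + 2.8 + 6.453 + 0.6
= 26.257 min

26.257 min


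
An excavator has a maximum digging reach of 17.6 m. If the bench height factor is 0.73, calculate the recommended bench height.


Bench height = reach * factor
= 17.6 * 0.73
= 12.848 m

12.848 m


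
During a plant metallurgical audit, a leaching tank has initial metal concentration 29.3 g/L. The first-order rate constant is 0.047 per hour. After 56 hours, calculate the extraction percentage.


Compute the exponent:
-k * t = -0.047 * 56 = -2.632
Remaining concentration:
C = 29.3 * exp(-2.632)
= 29.3 * 0.07193444938
= 2.107679367 g/L
Extracted = 29.3 - 2.107679367 = 27.19232063 g/L
Extraction % = 27.19232063 / 29.3 * 100
= 92.8066%

92.8066%


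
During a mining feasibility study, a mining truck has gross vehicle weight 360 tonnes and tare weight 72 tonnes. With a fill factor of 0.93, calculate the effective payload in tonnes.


267.84 tonnes

Maximum payload = gross - tare
= 360 - 72 = 288 tonnes
Effective payload = max payload * fill factor
= 288 * 0.93
= 267.84 tonnes


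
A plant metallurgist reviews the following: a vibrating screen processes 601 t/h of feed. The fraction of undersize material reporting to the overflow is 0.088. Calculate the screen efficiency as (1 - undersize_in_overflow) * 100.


91.2%

Screen efficiency = (1 - fraction of undersize in overflow) * 100
= (1 - 0.088) * 100
= 0.912 * 100
= 91.2%


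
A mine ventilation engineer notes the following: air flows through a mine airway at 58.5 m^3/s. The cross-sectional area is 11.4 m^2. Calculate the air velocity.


5.1316 m/s

Velocity = flow rate / cross-sectional area
= 58.5 / 11.4
= 5.1316 m/s


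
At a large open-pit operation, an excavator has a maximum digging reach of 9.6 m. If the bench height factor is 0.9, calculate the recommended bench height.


8.64 m

Bench height = reach * factor
= 9.6 * 0.9
= 8.64 m


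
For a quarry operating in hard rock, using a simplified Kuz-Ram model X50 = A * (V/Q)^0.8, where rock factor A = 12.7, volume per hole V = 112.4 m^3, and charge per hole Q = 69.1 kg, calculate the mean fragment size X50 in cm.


18.7428 cm

Compute V/Q:
V/Q = 112.4 / 69.1 = 1.626628075
Raise to the power 0.8:
(V/Q)^0.8 = 1.626628075^0.8 = 1.475810552
Multiply by A:
X50 = 12.7 * 1.475810552
= 18.7428 cm


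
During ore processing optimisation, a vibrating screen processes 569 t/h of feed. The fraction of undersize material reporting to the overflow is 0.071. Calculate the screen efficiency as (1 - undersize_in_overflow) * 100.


92.9%

Screen efficiency = (1 - fraction of undersize in overflow) * 100
= (1 - 0.071) * 100
= 0.929 * 100
= 92.9%


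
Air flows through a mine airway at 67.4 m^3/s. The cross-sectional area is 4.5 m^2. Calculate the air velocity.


Velocity = flow rate / cross-sectional area
= 67.4 / 4.5
= 14.9778 m/s

14.9778 m/s


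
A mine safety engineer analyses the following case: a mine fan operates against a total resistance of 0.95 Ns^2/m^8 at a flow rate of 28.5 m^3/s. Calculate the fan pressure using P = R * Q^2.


771.6375 Pa

Compute Q^2:
Q^2 = 28.5^2 = 812.25
Compute pressure:
P = R * Q^2 = 0.95 * 812.25
= 771.6375 Pa


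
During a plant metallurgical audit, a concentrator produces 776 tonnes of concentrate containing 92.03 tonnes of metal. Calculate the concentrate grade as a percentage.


Grade = (metal in concentrate / concentrate mass) * 100
= (92.03 / 776) * 100
= 0.1185953608 * 100
= 11.8595%

11.8595%


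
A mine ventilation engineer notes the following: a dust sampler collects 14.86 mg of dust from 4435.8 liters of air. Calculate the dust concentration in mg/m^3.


Convert liters to m^3: 1 m^3 = 1000 L
Concentration = mass / volume * 1000
= 14.86 / 4435.8 * 1000
= 0.003350015781 * 1000
= 3.35 mg/m^3

3.35 mg/m^3


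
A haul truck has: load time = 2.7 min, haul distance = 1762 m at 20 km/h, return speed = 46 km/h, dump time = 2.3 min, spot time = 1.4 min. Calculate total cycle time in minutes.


Convert haul speed to m/min: 20 * 1000/60 = 333.3333333 m/min
Haul time = 1762 / 333.3333333 = 5.286 min
Convert return speed to m/min: 46 * 1000/60 = 766.6666667 m/min
Return time = 1762 / 766.6666667 = 2.29826087 min
Total cycle time:
= 2.7 + 5.286 + 2.3 + 2.29826087 + 1.4
= 13.9843 min

13.9843 min


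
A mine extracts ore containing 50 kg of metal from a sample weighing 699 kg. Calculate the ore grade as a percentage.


7.1531%

Ore grade = (metal mass / ore mass) * 100
= (50 / 699) * 100
= 0.07153075823 * 100
= 7.1531%


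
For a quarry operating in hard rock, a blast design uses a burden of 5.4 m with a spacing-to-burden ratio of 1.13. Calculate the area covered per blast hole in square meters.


First, find the spacing:
Spacing = burden * ratio = 5.4 * 1.13
= 6.102 m
Then, calculate the area:
Area = burden * spacing = 5.4 * 6.102
= 32.9508 m^2

32.9508 m^2


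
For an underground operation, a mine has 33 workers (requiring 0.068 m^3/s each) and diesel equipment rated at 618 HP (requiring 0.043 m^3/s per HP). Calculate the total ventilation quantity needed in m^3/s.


Airflow for workers:
Q_people = 33 * 0.068 = 2.244 m^3/s
Airflow for diesel equipment:
Q_diesel = 618 * 0.043 = 26.574 m^3/s
Total ventilation:
Q_total = 2.244 + 26.574
= 28.818 m^3/s

28.818 m^3/s


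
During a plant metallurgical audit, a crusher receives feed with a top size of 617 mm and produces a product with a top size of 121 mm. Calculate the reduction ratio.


5.0992

Reduction ratio = feed size / product size
= 617 / 121
= 5.0992


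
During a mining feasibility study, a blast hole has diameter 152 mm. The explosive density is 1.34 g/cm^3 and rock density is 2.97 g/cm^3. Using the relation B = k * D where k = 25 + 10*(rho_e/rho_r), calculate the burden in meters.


First, compute k:
rho_e / rho_r = 1.34 / 2.97 = 0.4511784512
k = 25 + 10 * 0.4511784512 = 29.51178451
Then, compute burden:
B = k * D / 1000 = 29.51178451 * 152 / 1000
= 4485.791246 / 1000
= 4.4858 m

4.4858 m


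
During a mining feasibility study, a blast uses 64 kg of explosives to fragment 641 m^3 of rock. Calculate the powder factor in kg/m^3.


Powder factor = explosive mass / rock volume
= 64 / 641
= 0.0998 kg/m^3

0.0998 kg/m^3


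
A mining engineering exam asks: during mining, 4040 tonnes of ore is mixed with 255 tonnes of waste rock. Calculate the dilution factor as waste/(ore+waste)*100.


5.9371%

Total material = ore + waste
= 4040 + 255 = 4295 tonnes
Dilution = waste / total * 100
= 255 / 4295 * 100
= 0.05937136205 * 100
= 5.9371%


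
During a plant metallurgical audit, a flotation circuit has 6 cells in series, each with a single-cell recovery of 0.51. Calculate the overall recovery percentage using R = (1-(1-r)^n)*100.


98.6159%

Complement of single-cell recovery:
1 - r = 1 - 0.51 = 0.49
Raise to power n:
(1 - r)^6 = 0.49^6 = 0.0138412872
Overall recovery:
R = (1 - 0.0138412872) * 100
= 98.6159%


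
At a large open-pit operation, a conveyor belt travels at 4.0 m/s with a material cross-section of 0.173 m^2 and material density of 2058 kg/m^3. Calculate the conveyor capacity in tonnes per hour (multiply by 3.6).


Volumetric flow = speed * area
= 4.0 * 0.173 = 0.692 m^3/s
Mass flow = volumetric * density
= 0.692 * 2058 = 1424.136 kg/s
Convert to t/h: multiply by 3.6
Capacity = 1424.136 * 3.6
= 5126.8896 t/h

5126.8896 t/h


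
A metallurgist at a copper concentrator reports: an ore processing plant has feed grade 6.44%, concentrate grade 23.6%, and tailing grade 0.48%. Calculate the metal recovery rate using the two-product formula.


Using the two-product formula:
R = 100 * c * (f - t) / (f * (c - t))
Numerator = 100 * 23.6 * (6.44 - 0.48)
= 100 * 23.6 * 5.96
= 14065.6
Denominator = 6.44 * (23.6 - 0.48)
= 6.44 * 23.12
= 148.8928
R = 14065.6 / 148.8928
= 94.468%

94.468%


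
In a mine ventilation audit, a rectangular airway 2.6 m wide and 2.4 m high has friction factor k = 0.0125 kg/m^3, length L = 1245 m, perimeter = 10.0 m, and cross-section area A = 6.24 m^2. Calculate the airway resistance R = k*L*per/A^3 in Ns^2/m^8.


0.6405 Ns^2/m^8

Compute the numerator:
k * L * per = 0.0125 * 1245 * 10.0
= 155.625
Compute the denominator:
A^3 = 6.24^3 = 242.970624
Resistance:
R = 155.625 / 242.970624
= 0.6405 Ns^2/m^8


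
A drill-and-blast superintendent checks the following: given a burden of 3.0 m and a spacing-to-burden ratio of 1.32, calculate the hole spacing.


3.96 m

Spacing = burden * ratio
= 3.0 * 1.32
= 3.96 m


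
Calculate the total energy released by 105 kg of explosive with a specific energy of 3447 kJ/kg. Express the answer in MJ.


361.935 MJ

Energy = mass * specific_energy / 1000
= 105 * 3447 / 1000
= 361935 / 1000
= 361.935 MJ


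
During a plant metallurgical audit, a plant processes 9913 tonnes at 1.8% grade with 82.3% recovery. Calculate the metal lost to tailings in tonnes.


Total metal in feed:
= 9913 * 1.8 / 100 = 178.434 tonnes
Metal recovered:
= 178.434 * 82.3 / 100 = 146.851182 tonnes
Metal lost to tailings:
= 178.434 - 146.851182
= 31.5828 tonnes

31.5828 tonnes


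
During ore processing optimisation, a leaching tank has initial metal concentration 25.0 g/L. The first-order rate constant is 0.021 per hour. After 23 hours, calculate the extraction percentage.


Compute the exponent:
-k * t = -0.021 * 23 = -0.483
Remaining concentration:
C = 25.0 * exp(-0.483)
= 25.0 * 0.6169298234
= 15.42324558 g/L
Extracted = 25.0 - 15.42324558 = 9.576754416 g/L
Extraction % = 9.576754416 / 25.0 * 100
= 38.307%

38.307%


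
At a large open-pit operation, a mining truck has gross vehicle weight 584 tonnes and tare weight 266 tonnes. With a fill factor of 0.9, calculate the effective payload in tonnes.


Maximum payload = gross - tare
= 584 - 266 = 318 tonnes
Effective payload = max payload * fill factor
= 318 * 0.9
= 286.2 tonnes

286.2 tonnes


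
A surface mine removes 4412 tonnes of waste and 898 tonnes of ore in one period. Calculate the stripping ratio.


4.9131

Stripping ratio = waste tonnage / ore tonnage
= 4412 / 898
= 4.9131


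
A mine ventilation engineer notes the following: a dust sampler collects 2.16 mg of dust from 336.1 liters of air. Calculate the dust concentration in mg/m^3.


6.4267 mg/m^3

Convert liters to m^3: 1 m^3 = 1000 L
Concentration = mass / volume * 1000
= 2.16 / 336.1 * 1000
= 0.006426658733 * 1000
= 6.4267 mg/m^3


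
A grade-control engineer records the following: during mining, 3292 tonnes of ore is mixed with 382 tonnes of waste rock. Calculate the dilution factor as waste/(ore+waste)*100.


Total material = ore + waste
= 3292 + 382 = 3674 tonnes
Dilution = waste / total * 100
= 382 / 3674 * 100
= 0.1039738704 * 100
= 10.3974%

10.3974%


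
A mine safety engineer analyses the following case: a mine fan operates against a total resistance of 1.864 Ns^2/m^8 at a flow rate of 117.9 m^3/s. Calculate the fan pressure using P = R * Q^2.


25910.3642 Pa

Compute Q^2:
Q^2 = 117.9^2 = 13900.41
Compute pressure:
P = R * Q^2 = 1.864 * 13900.41
= 25910.3642 Pa


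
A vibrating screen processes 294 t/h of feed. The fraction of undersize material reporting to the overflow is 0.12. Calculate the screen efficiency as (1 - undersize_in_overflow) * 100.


88.0%

Screen efficiency = (1 - fraction of undersize in overflow) * 100
= (1 - 0.12) * 100
= 0.88 * 100
= 88.0%


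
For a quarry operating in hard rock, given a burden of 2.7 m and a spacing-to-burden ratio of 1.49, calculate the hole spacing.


Spacing = burden * ratio
= 2.7 * 1.49
= 4.023 m

4.023 m


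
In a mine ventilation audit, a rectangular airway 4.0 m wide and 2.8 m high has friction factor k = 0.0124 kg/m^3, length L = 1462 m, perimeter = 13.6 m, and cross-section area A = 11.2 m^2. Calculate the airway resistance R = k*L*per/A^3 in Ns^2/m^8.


0.1755 Ns^2/m^8

Compute the numerator:
k * L * per = 0.0124 * 1462 * 13.6
= 246.55168
Compute the denominator:
A^3 = 11.2^3 = 1404.928
Resistance:
R = 246.55168 / 1404.928
= 0.1755 Ns^2/m^8


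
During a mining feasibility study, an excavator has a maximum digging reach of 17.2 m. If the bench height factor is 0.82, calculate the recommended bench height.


14.104 m

Bench height = reach * factor
= 17.2 * 0.82
= 14.104 m


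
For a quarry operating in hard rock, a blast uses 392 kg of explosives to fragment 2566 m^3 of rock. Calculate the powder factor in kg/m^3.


0.1528 kg/m^3

Powder factor = explosive mass / rock volume
= 392 / 2566
= 0.1528 kg/m^3


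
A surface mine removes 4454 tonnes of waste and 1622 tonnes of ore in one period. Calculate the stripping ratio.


Stripping ratio = waste tonnage / ore tonnage
= 4454 / 1622
= 2.746

2.746


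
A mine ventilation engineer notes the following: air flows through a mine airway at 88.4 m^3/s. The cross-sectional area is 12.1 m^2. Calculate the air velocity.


7.3058 m/s

Velocity = flow rate / cross-sectional area
= 88.4 / 12.1
= 7.3058 m/s


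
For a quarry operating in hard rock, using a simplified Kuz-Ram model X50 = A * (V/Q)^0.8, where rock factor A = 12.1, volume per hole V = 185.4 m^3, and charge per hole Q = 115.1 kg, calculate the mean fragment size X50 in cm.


Compute V/Q:
V/Q = 185.4 / 115.1 = 1.610773241
Raise to the power 0.8:
(V/Q)^0.8 = 1.610773241^0.8 = 1.464291445
Multiply by A:
X50 = 12.1 * 1.464291445
= 17.7179 cm

17.7179 cm


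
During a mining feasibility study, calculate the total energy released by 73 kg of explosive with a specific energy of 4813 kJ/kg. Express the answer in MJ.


351.349 MJ

Energy = mass * specific_energy / 1000
= 73 * 4813 / 1000
= 351349 / 1000
= 351.349 MJ


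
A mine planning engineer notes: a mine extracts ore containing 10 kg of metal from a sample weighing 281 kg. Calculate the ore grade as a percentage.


3.5587%

Ore grade = (metal mass / ore mass) * 100
= (10 / 281) * 100
= 0.03558718861 * 100
= 3.5587%


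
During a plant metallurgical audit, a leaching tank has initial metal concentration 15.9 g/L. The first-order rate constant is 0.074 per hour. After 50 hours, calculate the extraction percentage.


Compute the exponent:
-k * t = -0.074 * 50 = -3.7
Remaining concentration:
C = 15.9 * exp(-3.7)
= 15.9 * 0.02472352647
= 0.3931040709 g/L
Extracted = 15.9 - 0.3931040709 = 15.50689593 g/L
Extraction % = 15.50689593 / 15.9 * 100
= 97.5276%

97.5276%


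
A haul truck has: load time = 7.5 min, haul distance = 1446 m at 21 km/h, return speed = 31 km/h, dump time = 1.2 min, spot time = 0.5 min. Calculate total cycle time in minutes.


Convert haul speed to m/min: 21 * 1000/60 = 350 m/min
Haul time = 1446 / 350 = 4.131428571 min
Convert return speed to m/min: 31 * 1000/60 = 516.6666667 m/min
Return time = 1446 / 516.6666667 = 2.798709677 min
Total cycle time:
= 7.5 + 4.131428571 + 1.2 + 2.798709677 + 0.5
= 16.1301 min

16.1301 min


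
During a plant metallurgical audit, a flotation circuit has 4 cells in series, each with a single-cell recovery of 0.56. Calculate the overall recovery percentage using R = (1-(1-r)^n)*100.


96.2519%

Complement of single-cell recovery:
1 - r = 1 - 0.56 = 0.44
Raise to power n:
(1 - r)^4 = 0.44^4 = 0.03748096
Overall recovery:
R = (1 - 0.03748096) * 100
= 96.2519%


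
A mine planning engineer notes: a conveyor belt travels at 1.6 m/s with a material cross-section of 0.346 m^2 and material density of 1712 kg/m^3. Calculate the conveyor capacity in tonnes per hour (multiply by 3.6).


Volumetric flow = speed * area
= 1.6 * 0.346 = 0.5536 m^3/s
Mass flow = volumetric * density
= 0.5536 * 1712 = 947.7632 kg/s
Convert to t/h: multiply by 3.6
Capacity = 947.7632 * 3.6
= 3411.9475 t/h

3411.9475 t/h


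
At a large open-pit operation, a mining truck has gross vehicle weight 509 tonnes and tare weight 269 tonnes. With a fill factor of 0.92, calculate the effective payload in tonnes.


Maximum payload = gross - tare
= 509 - 269 = 240 tonnes
Effective payload = max payload * fill factor
= 240 * 0.92
= 220.8 tonnes

220.8 tonnes


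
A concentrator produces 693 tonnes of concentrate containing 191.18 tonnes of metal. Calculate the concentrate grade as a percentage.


Grade = (metal in concentrate / concentrate mass) * 100
= (191.18 / 693) * 100
= 0.2758730159 * 100
= 27.5873%

27.5873%


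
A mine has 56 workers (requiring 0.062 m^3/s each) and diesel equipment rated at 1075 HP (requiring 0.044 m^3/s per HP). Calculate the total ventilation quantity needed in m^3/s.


Airflow for workers:
Q_people = 56 * 0.062 = 3.472 m^3/s
Airflow for diesel equipment:
Q_diesel = 1075 * 0.044 = 47.3 m^3/s
Total ventilation:
Q_total = 3.472 + 47.3
= 50.772 m^3/s

50.772 m^3/s


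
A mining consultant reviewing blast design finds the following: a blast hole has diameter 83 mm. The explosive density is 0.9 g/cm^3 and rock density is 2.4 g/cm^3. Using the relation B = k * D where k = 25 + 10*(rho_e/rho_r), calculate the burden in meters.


2.3863 m

First, compute k:
rho_e / rho_r = 0.9 / 2.4 = 0.375
k = 25 + 10 * 0.375 = 28.75
Then, compute burden:
B = k * D / 1000 = 28.75 * 83 / 1000
= 2386.25 / 1000
= 2.3863 m


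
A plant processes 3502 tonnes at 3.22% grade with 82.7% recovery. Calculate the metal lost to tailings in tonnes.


19.5082 tonnes

Total metal in feed:
= 3502 * 3.22 / 100 = 112.7644 tonnes
Metal recovered:
= 112.7644 * 82.7 / 100 = 93.2561588 tonnes
Metal lost to tailings:
= 112.7644 - 93.2561588
= 19.5082 tonnes


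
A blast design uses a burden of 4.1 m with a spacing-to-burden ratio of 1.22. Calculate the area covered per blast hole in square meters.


First, find the spacing:
Spacing = burden * ratio = 4.1 * 1.22
= 5.002 m
Then, calculate the area:
Area = burden * spacing = 4.1 * 5.002
= 20.5082 m^2

20.5082 m^2


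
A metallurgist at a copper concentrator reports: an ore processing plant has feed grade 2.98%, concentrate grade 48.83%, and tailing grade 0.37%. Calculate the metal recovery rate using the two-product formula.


Using the two-product formula:
R = 100 * c * (f - t) / (f * (c - t))
Numerator = 100 * 48.83 * (2.98 - 0.37)
= 100 * 48.83 * 2.61
= 12744.63
Denominator = 2.98 * (48.83 - 0.37)
= 2.98 * 48.46
= 144.4108
R = 12744.63 / 144.4108
= 88.2526%

88.2526%
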